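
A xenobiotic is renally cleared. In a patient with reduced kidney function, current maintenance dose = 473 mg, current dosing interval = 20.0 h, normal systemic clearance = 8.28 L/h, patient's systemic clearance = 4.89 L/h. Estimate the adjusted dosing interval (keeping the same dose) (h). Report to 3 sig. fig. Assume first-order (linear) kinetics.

33.9 h

To keep the same average steady-state level, dosing rate must scale with clearance.
CL ratio = 4.89 / 8.28 = 0.5906
New interval (same dose) = 20.0 / 0.5906 = 33.86 h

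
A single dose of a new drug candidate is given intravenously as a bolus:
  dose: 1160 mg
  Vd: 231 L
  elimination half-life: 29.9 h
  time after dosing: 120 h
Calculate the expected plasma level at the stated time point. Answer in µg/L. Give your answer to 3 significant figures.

C₀ = Dose / Vd = 1160 / 231 = 5.022 mg/L
k = ln2 / t½ = 0.693147 / 29.9 = 0.02318 h⁻¹
C = C₀ · e^(−k·t) = 5.022 × e^(−0.02318 × 120)
  = 5.022 × 0.06194 = 0.3111 mg/L
Convert: 0.3111 mg/L × 1000 = 311.1 µg/L

311 µg/L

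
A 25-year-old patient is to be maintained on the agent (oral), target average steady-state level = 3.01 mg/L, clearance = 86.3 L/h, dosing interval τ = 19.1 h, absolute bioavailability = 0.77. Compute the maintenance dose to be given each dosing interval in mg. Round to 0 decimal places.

At steady state, F × (Dose/τ) = Css × CL.
Dose = Css × CL × τ / F = 3.01 × 86.30 × 19.1 / 0.77 = 6443 mg

6443 mg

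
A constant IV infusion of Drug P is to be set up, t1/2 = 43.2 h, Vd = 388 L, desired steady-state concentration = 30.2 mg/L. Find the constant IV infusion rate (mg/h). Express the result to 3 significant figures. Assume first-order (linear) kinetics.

188 mg/h

k = ln2 / t½ = 0.693147 / 43.2 = 0.01605 h⁻¹
CL = k × Vd = 0.01605 × 388 = 6.227 L/h
At steady state, infusion rate R₀ = Css × CL = 30.2 × 6.227 = 188.1 mg/h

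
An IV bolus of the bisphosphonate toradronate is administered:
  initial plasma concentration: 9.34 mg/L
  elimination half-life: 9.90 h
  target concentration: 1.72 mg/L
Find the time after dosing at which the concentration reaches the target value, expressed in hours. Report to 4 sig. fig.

k = ln2 / t½ = 0.693147 / 9.90 = 0.07001 h⁻¹
t = ln(C₀ / C) / k = ln(9.340 / 1.72) / 0.07001
  = ln(5.430) / 0.07001 = 1.692 / 0.07001 = 24.17 h

24.17 h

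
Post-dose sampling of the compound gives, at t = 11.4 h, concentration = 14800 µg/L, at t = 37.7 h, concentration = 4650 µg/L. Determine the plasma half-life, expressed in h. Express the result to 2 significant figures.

16 h

k = ln(C₁/C₂) / (t₂ − t₁) = ln(14800/4650) / (37.7 − 11.4)
  = 1.158 / 26.30 = 0.04403 h⁻¹
t½ = ln2 / k = 0.693147 / 0.04403 = 15.74 h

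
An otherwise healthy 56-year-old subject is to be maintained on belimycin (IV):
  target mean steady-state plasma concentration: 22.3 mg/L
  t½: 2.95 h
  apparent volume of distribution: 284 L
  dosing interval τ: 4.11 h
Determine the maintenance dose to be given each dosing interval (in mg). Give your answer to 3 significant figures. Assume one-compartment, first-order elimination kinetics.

k = ln2 / t½ = 0.693147 / 2.95 = 0.2350 h⁻¹
CL = k × Vd = 0.2350 × 284 = 66.74 L/h
At steady state, Dose/τ = Css × CL.
Dose = Css × CL × τ = 22.3 × 66.74 × 4.11 = 6117 mg

6120 mg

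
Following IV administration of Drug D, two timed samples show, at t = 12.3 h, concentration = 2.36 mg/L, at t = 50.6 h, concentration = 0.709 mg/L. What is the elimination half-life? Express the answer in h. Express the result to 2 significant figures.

22 h

k = ln(C₁/C₂) / (t₂ − t₁) = ln(2.36/0.709) / (50.6 − 12.3)
  = 1.203 / 38.30 = 0.03141 h⁻¹
t½ = ln2 / k = 0.693147 / 0.03141 = 22.07 h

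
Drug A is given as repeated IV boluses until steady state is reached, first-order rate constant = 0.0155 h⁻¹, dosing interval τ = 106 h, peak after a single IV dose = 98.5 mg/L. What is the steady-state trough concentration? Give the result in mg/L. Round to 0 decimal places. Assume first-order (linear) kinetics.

e^(−kτ) = e^(−0.01550 × 106) = 0.1934
Accumulation ratio R = 1 / (1 − e^(−kτ)) = 1 / (1 − 0.1934) = 1.240
Steady-state trough = C₀ × R × e^(−kτ) = 98.5 × 1.240 × 0.1934 = 23.62 mg/L

24 mg/L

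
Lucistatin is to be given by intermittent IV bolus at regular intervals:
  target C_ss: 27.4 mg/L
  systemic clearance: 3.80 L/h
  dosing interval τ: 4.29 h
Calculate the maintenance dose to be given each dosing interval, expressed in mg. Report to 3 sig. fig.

447 mg

At steady state, Dose/τ = Css × CL.
Dose = Css × CL × τ = 27.4 × 3.800 × 4.29 = 446.7 mg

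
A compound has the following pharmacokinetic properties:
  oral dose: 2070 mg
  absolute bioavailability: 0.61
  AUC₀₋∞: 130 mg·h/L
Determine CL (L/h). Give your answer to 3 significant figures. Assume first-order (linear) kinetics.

9.71 L/h

CL = F·Dose / AUC = 0.61 × 2070 / 130 = 9.713 L/h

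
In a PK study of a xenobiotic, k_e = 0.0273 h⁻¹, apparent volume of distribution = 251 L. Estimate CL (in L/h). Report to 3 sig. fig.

6.85 L/h

CL = k × Vd = 0.0273 × 251 = 6.852 L/h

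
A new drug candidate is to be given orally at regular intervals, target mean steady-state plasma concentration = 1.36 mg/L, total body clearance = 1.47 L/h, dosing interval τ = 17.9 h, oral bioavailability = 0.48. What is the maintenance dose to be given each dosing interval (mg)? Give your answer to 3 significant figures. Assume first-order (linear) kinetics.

At steady state, F × (Dose/τ) = Css × CL.
Dose = Css × CL × τ / F = 1.36 × 1.470 × 17.9 / 0.48 = 74.55 mg

74.6 mg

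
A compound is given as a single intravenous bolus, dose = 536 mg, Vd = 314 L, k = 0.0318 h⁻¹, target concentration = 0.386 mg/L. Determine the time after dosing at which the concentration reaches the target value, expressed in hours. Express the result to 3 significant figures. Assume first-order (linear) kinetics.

C₀ = Dose / Vd = 536.0 / 314 = 1.707 mg/L
t = ln(C₀ / C) / k = ln(1.707 / 0.386) / 0.03180
  = ln(4.422) / 0.03180 = 1.487 / 0.03180 = 46.76 h

46.8 h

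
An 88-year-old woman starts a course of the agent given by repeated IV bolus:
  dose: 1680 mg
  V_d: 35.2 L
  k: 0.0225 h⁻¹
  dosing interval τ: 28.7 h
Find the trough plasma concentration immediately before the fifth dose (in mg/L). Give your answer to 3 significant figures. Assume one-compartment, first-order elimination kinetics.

C₀ per dose = Dose / Vd = 1680 / 35.2 = 47.73 mg/L
Fraction remaining after one interval: r = e^(−kτ) = e^(−0.02250 × 28.7) = 0.5243
Before dose 5, 4 doses have been given (aged 1τ, 2τ, 3τ, 4τ).
C_trough = C₀ × (r + r² + … + r^4) = C₀ × r(1−r^4)/(1−r)
        = 47.73 × 0.5243 × (1 − 0.07556) / (1 − 0.5243) = 48.63 mg/L

48.6 mg/L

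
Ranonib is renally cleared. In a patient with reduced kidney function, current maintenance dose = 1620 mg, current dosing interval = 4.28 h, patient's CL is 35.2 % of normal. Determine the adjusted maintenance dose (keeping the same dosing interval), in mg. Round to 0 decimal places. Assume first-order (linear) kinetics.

570 mg

To keep the same average steady-state level, dosing rate must scale with clearance.
CL ratio = 35.2 / 100 = 0.3520
New dose (same interval) = 1620 × 0.3520 = 570.2 mg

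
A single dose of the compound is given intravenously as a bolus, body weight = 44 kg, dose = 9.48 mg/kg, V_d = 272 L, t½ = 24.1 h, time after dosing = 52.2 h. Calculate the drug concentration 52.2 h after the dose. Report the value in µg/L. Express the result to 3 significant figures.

342 µg/L

Total dose = 9.48 × 44 = 417.1 mg
C₀ = Dose / Vd = 417.1 / 272 = 1.533 mg/L
k = ln2 / t½ = 0.693147 / 24.1 = 0.02876 h⁻¹
C = C₀ · e^(−k·t) = 1.533 × e^(−0.02876 × 52.2)
  = 1.533 × 0.2228 = 0.3416 mg/L
Convert: 0.3416 mg/L × 1000 = 341.6 µg/L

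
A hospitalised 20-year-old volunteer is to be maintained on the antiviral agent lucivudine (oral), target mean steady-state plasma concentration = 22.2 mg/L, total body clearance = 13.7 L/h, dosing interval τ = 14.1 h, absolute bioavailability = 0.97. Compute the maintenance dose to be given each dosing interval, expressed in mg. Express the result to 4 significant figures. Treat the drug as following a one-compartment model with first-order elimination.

4421 mg

At steady state, F × (Dose/τ) = Css × CL.
Dose = Css × CL × τ / F = 22.2 × 13.70 × 14.1 / 0.97 = 4421 mg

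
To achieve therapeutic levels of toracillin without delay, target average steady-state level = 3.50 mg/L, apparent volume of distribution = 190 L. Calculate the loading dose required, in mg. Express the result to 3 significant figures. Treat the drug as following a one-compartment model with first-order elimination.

LD = Css × Vd = 3.50 × 190 = 665.0 mg

665 mg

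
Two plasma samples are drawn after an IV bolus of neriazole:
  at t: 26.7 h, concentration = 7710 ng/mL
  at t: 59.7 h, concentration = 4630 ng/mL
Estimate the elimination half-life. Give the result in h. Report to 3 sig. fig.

44.9 h

k = ln(C₁/C₂) / (t₂ − t₁) = ln(7710/4630) / (59.7 − 26.7)
  = 0.5100 / 33.00 = 0.01545 h⁻¹
t½ = ln2 / k = 0.693147 / 0.01545 = 44.86 h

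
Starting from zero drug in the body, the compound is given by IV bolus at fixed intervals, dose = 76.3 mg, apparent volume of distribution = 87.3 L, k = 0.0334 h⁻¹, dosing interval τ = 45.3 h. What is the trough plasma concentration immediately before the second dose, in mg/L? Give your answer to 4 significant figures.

C₀ per dose = Dose / Vd = 76.3 / 87.3 = 0.8740 mg/L
Fraction remaining after one interval: r = e^(−kτ) = e^(−0.03340 × 45.3) = 0.2202
Before dose 2, 1 dose has been given (aged 1τ).
C_trough = C₀ × r = 0.8740 × 0.2202 = 0.1925 mg/L

0.1925 mg/L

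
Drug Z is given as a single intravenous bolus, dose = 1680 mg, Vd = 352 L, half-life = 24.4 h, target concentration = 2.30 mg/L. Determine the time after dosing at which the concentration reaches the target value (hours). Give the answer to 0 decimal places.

26 h

C₀ = Dose / Vd = 1680 / 352 = 4.773 mg/L
k = ln2 / t½ = 0.693147 / 24.4 = 0.02841 h⁻¹
t = ln(C₀ / C) / k = ln(4.773 / 2.30) / 0.02841
  = ln(2.075) / 0.02841 = 0.7300 / 0.02841 = 25.70 h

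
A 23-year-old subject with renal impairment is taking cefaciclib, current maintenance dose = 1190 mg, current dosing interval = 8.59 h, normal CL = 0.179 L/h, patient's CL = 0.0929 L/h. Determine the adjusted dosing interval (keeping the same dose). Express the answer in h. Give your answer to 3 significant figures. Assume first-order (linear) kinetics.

16.6 h

To keep the same average steady-state level, dosing rate must scale with clearance.
CL ratio = 0.0929 / 0.179 = 0.5190
New interval (same dose) = 8.59 / 0.5190 = 16.55 h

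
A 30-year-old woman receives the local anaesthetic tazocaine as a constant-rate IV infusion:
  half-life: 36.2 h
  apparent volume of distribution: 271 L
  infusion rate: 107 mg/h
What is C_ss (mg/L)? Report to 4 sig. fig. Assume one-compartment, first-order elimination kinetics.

20.62 mg/L

k = ln2 / t½ = 0.693147 / 36.2 = 0.01915 h⁻¹
CL = k × Vd = 0.01915 × 271 = 5.190 L/h
At steady state Css = R₀ / CL = 107 / 5.190 = 20.62 mg/L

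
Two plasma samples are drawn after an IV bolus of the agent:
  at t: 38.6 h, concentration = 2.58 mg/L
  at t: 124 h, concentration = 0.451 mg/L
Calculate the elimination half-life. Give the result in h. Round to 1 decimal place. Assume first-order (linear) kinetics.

33.9 h

k = ln(C₁/C₂) / (t₂ − t₁) = ln(2.58/0.451) / (124 − 38.6)
  = 1.744 / 85.40 = 0.02042 h⁻¹
t½ = ln2 / k = 0.693147 / 0.02042 = 33.94 h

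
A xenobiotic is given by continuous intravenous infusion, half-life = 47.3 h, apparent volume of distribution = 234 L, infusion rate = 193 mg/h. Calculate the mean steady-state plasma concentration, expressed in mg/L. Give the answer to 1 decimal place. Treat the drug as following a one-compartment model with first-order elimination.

k = ln2 / t½ = 0.693147 / 47.3 = 0.01465 h⁻¹
CL = k × Vd = 0.01465 × 234 = 3.428 L/h
At steady state Css = R₀ / CL = 193 / 3.428 = 56.30 mg/L

56.3 mg/L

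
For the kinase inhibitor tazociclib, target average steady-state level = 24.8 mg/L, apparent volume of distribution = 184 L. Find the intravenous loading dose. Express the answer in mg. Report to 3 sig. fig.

LD = Css × Vd = 24.8 × 184 = 4563 mg

4560 mg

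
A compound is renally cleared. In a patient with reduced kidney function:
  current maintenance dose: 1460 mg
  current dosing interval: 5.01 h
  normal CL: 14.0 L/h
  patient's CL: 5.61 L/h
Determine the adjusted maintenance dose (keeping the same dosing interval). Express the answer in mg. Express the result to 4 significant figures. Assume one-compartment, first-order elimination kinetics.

585.0 mg

To keep the same average steady-state level, dosing rate must scale with clearance.
CL ratio = 5.61 / 14.0 = 0.4007
New dose (same interval) = 1460 × 0.4007 = 585.0 mg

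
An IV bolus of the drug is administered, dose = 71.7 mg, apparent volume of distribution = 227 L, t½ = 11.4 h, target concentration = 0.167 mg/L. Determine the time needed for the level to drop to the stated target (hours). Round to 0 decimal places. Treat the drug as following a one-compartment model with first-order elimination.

C₀ = Dose / Vd = 71.70 / 227 = 0.3159 mg/L
k = ln2 / t½ = 0.693147 / 11.4 = 0.06080 h⁻¹
t = ln(C₀ / C) / k = ln(0.3159 / 0.167) / 0.06080
  = ln(1.892) / 0.06080 = 0.6376 / 0.06080 = 10.49 h

10 h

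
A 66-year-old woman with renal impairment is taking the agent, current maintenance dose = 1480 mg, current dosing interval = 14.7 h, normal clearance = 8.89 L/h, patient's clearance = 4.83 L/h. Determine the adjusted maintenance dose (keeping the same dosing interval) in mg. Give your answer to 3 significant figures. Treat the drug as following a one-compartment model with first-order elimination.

804 mg

To keep the same average steady-state level, dosing rate must scale with clearance.
CL ratio = 4.83 / 8.89 = 0.5433
New dose (same interval) = 1480 × 0.5433 = 804.1 mg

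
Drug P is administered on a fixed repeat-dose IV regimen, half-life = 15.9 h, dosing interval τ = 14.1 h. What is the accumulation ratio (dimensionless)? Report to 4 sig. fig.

2.178

k = ln2 / t½ = 0.693147 / 15.9 = 0.04359 h⁻¹
e^(−kτ) = e^(−0.04359 × 14.1) = 0.5408
Accumulation ratio R = 1 / (1 − e^(−kτ)) = 1 / (1 − 0.5408) = 2.178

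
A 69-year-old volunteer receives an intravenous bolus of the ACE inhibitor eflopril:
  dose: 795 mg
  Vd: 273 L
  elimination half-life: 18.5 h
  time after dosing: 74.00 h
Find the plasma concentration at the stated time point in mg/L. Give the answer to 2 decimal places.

C₀ = Dose / Vd = 795.0 / 273 = 2.912 mg/L
k = ln2 / t½ = 0.693147 / 18.5 = 0.03747 h⁻¹
t / t½ = 74.00 / 18.5 = 4 half-lives
C = C₀ × (1/2)^4 = 2.912 × 0.06250 = 0.1820 mg/L

0.18 mg/L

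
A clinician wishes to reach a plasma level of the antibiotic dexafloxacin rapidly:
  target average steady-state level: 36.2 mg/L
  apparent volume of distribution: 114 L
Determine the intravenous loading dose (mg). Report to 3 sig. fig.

4130 mg

LD = Css × Vd = 36.2 × 114 = 4127 mg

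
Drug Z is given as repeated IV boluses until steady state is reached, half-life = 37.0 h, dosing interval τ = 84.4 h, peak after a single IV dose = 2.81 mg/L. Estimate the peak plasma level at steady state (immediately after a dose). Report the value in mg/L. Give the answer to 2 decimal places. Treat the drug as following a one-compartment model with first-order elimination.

k = ln2 / t½ = 0.693147 / 37.0 = 0.01873 h⁻¹
e^(−kτ) = e^(−0.01873 × 84.4) = 0.2058
Accumulation ratio R = 1 / (1 − e^(−kτ)) = 1 / (1 − 0.2058) = 1.259
Steady-state peak = C₀ × R = 2.81 × 1.259 = 3.538 mg/L

3.54 mg/L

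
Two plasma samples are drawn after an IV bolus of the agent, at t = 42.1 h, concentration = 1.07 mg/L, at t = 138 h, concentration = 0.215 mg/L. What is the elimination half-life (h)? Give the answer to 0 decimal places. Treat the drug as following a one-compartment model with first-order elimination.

k = ln(C₁/C₂) / (t₂ − t₁) = ln(1.07/0.215) / (138 − 42.1)
  = 1.605 / 95.90 = 0.01674 h⁻¹
t½ = ln2 / k = 0.693147 / 0.01674 = 41.41 h

41 h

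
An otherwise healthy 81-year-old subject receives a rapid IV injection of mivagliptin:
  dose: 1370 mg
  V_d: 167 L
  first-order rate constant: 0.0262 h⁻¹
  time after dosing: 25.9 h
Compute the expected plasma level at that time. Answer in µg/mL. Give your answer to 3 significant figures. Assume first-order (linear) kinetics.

4.16 µg/mL

C₀ = Dose / Vd = 1370 / 167 = 8.204 mg/L
C = C₀ · e^(−k·t) = 8.204 × e^(−0.02620 × 25.9)
  = 8.204 × 0.5073 = 4.162 mg/L
(4.162 mg/L = 4.162 µg/mL)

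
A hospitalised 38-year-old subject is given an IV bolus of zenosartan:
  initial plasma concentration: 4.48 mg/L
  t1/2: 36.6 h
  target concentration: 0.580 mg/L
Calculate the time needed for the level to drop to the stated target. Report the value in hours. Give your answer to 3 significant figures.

k = ln2 / t½ = 0.693147 / 36.6 = 0.01894 h⁻¹
t = ln(C₀ / C) / k = ln(4.480 / 0.580) / 0.01894
  = ln(7.724) / 0.01894 = 2.044 / 0.01894 = 107.9 h

108 h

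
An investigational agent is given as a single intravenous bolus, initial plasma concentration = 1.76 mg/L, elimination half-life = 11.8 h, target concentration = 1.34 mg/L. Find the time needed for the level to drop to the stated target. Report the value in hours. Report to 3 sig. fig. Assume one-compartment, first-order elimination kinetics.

4.64 h

k = ln2 / t½ = 0.693147 / 11.8 = 0.05874 h⁻¹
t = ln(C₀ / C) / k = ln(1.760 / 1.34) / 0.05874
  = ln(1.313) / 0.05874 = 0.2723 / 0.05874 = 4.636 h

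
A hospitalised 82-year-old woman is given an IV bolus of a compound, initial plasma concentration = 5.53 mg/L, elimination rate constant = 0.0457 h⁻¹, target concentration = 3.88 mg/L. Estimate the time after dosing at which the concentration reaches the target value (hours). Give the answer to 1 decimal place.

7.8 h

t = ln(C₀ / C) / k = ln(5.530 / 3.88) / 0.04570
  = ln(1.425) / 0.04570 = 0.3542 / 0.04570 = 7.751 h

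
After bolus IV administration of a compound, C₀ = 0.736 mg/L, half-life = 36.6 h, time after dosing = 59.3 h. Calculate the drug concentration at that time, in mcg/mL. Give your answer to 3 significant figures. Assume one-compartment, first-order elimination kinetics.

0.239 mcg/mL

k = ln2 / t½ = 0.693147 / 36.6 = 0.01894 h⁻¹
C = C₀ · e^(−k·t) = 0.7360 × e^(−0.01894 × 59.3)
  = 0.7360 × 0.3253 = 0.2394 mg/L
(0.2394 mg/L = 0.2394 mcg/mL)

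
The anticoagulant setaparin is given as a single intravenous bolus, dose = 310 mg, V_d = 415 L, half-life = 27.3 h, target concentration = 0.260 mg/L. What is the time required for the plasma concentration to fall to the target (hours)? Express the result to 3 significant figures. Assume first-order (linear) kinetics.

C₀ = Dose / Vd = 310.0 / 415 = 0.7470 mg/L
k = ln2 / t½ = 0.693147 / 27.3 = 0.02539 h⁻¹
t = ln(C₀ / C) / k = ln(0.7470 / 0.260) / 0.02539
  = ln(2.873) / 0.02539 = 1.055 / 0.02539 = 41.55 h

41.6 h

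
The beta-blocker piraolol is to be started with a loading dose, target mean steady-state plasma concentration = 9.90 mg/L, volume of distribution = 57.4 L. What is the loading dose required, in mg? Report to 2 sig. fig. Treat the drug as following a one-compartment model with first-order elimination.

LD = Css × Vd = 9.90 × 57.4 = 568.3 mg

570 mg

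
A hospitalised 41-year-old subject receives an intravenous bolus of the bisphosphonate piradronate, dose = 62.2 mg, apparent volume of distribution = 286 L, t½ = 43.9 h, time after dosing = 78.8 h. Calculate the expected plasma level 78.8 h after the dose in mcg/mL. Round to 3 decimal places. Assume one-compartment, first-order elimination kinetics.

C₀ = Dose / Vd = 62.20 / 286 = 0.2175 mg/L
k = ln2 / t½ = 0.693147 / 43.9 = 0.01579 h⁻¹
C = C₀ · e^(−k·t) = 0.2175 × e^(−0.01579 × 78.8)
  = 0.2175 × 0.2882 = 0.06268 mg/L
(0.06268 mg/L = 0.06268 mcg/mL)

0.063 mcg/mL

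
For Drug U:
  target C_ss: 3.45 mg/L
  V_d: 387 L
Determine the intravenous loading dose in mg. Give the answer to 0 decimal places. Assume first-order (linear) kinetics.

LD = Css × Vd = 3.45 × 387 = 1335 mg

1335 mg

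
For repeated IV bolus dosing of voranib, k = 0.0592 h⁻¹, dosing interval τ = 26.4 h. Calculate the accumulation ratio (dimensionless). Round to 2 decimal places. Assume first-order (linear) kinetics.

e^(−kτ) = e^(−0.05920 × 26.4) = 0.2095
Accumulation ratio R = 1 / (1 − e^(−kτ)) = 1 / (1 − 0.2095) = 1.265

1.27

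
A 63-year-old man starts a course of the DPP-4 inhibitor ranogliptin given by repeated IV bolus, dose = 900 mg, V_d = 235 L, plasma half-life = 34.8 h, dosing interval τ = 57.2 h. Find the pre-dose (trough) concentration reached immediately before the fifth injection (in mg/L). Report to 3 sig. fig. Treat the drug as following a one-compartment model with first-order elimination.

1.78 mg/L

C₀ per dose = Dose / Vd = 900 / 235 = 3.830 mg/L
k = ln2 / t½ = 0.693147 / 34.8 = 0.01992 h⁻¹
Fraction remaining after one interval: r = e^(−kτ) = e^(−0.01992 × 57.2) = 0.3200
Before dose 5, 4 doses have been given (aged 1τ, 2τ, 3τ, 4τ).
C_trough = C₀ × (r + r² + … + r^4) = C₀ × r(1−r^4)/(1−r)
        = 3.830 × 0.3200 × (1 − 0.01049) / (1 − 0.3200) = 1.783 mg/L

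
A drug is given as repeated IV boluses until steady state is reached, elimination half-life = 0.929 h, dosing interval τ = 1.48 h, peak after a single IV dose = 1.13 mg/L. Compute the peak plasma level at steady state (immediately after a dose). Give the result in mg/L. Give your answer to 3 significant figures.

1.69 mg/L

k = ln2 / t½ = 0.693147 / 0.929 = 0.7461 h⁻¹
e^(−kτ) = e^(−0.7461 × 1.48) = 0.3315
Accumulation ratio R = 1 / (1 − e^(−kτ)) = 1 / (1 − 0.3315) = 1.496
Steady-state peak = C₀ × R = 1.13 × 1.496 = 1.690 mg/L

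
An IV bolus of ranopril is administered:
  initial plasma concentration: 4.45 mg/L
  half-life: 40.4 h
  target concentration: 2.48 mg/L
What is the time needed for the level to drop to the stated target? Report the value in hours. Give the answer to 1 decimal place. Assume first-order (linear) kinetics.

34.1 h

k = ln2 / t½ = 0.693147 / 40.4 = 0.01716 h⁻¹
t = ln(C₀ / C) / k = ln(4.450 / 2.48) / 0.01716
  = ln(1.794) / 0.01716 = 0.5844 / 0.01716 = 34.06 h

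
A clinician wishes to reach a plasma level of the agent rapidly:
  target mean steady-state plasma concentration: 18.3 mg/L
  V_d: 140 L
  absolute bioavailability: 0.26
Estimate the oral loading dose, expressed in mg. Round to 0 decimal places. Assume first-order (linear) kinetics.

9854 mg

LD = Css × Vd / F = 18.3 × 140 / 0.26 = 9854 mg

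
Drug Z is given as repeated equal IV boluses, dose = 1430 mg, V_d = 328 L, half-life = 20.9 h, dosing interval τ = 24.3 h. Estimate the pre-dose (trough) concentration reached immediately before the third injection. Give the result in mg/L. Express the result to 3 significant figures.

2.82 mg/L

C₀ per dose = Dose / Vd = 1430 / 328 = 4.360 mg/L
k = ln2 / t½ = 0.693147 / 20.9 = 0.03316 h⁻¹
Fraction remaining after one interval: r = e^(−kτ) = e^(−0.03316 × 24.3) = 0.4467
Before dose 3, 2 doses have been given (aged 1τ, 2τ).
C_trough = C₀ × (r + r²) = 4.360 × (0.4467 + 0.1995) = 2.817 mg/L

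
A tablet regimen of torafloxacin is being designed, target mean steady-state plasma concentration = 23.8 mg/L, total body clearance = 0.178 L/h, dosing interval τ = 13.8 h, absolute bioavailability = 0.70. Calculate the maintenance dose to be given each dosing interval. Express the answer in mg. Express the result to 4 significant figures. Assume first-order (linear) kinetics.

At steady state, F × (Dose/τ) = Css × CL.
Dose = Css × CL × τ / F = 23.8 × 0.1780 × 13.8 / 0.70 = 83.52 mg

83.52 mg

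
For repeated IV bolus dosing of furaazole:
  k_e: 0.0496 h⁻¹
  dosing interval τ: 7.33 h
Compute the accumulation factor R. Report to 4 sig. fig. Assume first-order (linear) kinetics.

e^(−kτ) = e^(−0.04960 × 7.33) = 0.6952
Accumulation ratio R = 1 / (1 − e^(−kτ)) = 1 / (1 − 0.6952) = 3.281

3.281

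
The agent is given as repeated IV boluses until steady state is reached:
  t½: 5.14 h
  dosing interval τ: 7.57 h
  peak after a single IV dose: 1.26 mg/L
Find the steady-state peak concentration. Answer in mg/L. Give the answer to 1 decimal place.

2.0 mg/L

k = ln2 / t½ = 0.693147 / 5.14 = 0.1349 h⁻¹
e^(−kτ) = e^(−0.1349 × 7.57) = 0.3602
Accumulation ratio R = 1 / (1 − e^(−kτ)) = 1 / (1 − 0.3602) = 1.563
Steady-state peak = C₀ × R = 1.26 × 1.563 = 1.969 mg/L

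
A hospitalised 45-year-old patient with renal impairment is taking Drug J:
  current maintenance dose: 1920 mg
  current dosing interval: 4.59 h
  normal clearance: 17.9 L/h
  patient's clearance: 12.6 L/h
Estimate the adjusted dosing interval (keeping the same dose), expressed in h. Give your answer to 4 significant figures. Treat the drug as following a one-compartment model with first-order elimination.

6.521 h

To keep the same average steady-state level, dosing rate must scale with clearance.
CL ratio = 12.6 / 17.9 = 0.7039
New interval (same dose) = 4.59 / 0.7039 = 6.521 h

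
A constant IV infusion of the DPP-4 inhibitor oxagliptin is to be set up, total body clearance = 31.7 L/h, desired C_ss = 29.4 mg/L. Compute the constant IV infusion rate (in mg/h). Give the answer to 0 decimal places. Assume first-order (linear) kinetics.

932 mg/h

At steady state, infusion rate R₀ = Css × CL = 29.4 × 31.70 = 932.0 mg/h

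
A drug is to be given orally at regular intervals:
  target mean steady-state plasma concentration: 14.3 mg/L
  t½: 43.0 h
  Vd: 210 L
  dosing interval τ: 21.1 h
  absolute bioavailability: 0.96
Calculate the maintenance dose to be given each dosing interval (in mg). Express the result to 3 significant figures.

k = ln2 / t½ = 0.693147 / 43.0 = 0.01612 h⁻¹
CL = k × Vd = 0.01612 × 210 = 3.385 L/h
At steady state, F × (Dose/τ) = Css × CL.
Dose = Css × CL × τ / F = 14.3 × 3.385 × 21.1 / 0.96 = 1064 mg

1060 mg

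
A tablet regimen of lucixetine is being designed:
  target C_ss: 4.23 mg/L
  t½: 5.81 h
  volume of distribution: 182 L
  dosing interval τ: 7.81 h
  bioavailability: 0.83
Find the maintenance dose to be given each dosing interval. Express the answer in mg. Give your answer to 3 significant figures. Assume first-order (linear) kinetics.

864 mg

k = ln2 / t½ = 0.693147 / 5.81 = 0.1193 h⁻¹
CL = k × Vd = 0.1193 × 182 = 21.71 L/h
At steady state, F × (Dose/τ) = Css × CL.
Dose = Css × CL × τ / F = 4.23 × 21.71 × 7.81 / 0.83 = 864.1 mg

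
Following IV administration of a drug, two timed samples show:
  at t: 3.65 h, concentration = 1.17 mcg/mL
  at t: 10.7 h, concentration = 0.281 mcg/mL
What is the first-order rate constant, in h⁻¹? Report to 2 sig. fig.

k = ln(C₁/C₂) / (t₂ − t₁) = ln(1.17/0.281) / (10.7 − 3.65)
  = 1.426 / 7.050 = 0.2023 h⁻¹

0.20 h⁻¹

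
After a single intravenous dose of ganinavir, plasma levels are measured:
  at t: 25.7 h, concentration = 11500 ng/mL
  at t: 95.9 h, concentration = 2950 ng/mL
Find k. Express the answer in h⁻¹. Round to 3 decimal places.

k = ln(C₁/C₂) / (t₂ − t₁) = ln(11500/2950) / (95.9 − 25.7)
  = 1.361 / 70.20 = 0.01939 h⁻¹

0.019 h⁻¹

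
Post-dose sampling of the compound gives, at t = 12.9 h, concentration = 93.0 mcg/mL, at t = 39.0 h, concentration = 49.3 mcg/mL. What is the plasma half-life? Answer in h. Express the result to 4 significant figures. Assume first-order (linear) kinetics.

28.50 h

k = ln(C₁/C₂) / (t₂ − t₁) = ln(93.0/49.3) / (39.0 − 12.9)
  = 0.6347 / 26.10 = 0.02432 h⁻¹
t½ = ln2 / k = 0.693147 / 0.02432 = 28.50 h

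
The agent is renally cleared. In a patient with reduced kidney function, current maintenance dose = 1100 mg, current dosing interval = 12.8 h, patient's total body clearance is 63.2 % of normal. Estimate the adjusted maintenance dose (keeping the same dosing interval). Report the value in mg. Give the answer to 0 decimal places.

To keep the same average steady-state level, dosing rate must scale with clearance.
CL ratio = 63.2 / 100 = 0.6320
New dose (same interval) = 1100 × 0.6320 = 695.2 mg

695 mg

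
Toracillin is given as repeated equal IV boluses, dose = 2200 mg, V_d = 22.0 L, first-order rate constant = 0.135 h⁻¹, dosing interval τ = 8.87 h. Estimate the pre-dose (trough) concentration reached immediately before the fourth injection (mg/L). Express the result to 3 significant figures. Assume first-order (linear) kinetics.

C₀ per dose = Dose / Vd = 2200 / 22.0 = 100.0 mg/L
Fraction remaining after one interval: r = e^(−kτ) = e^(−0.1350 × 8.87) = 0.3020
Before dose 4, 3 doses have been given (aged 1τ, 2τ, 3τ).
C_trough = C₀ × (r + r² + … + r^3) = C₀ × r(1−r^3)/(1−r)
        = 100.0 × 0.3020 × (1 − 0.02754) / (1 − 0.3020) = 42.07 mg/L

42.1 mg/L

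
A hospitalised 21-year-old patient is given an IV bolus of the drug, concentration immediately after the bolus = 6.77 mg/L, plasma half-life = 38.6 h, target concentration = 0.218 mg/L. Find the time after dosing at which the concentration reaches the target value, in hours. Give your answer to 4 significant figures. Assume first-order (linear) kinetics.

k = ln2 / t½ = 0.693147 / 38.6 = 0.01796 h⁻¹
t = ln(C₀ / C) / k = ln(6.770 / 0.218) / 0.01796
  = ln(31.06) / 0.01796 = 3.436 / 0.01796 = 191.3 h

191.3 h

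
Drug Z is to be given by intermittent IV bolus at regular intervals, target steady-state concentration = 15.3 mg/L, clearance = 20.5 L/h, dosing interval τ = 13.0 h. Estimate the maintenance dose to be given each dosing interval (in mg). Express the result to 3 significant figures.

4080 mg

At steady state, Dose/τ = Css × CL.
Dose = Css × CL × τ = 15.3 × 20.50 × 13.0 = 4077 mg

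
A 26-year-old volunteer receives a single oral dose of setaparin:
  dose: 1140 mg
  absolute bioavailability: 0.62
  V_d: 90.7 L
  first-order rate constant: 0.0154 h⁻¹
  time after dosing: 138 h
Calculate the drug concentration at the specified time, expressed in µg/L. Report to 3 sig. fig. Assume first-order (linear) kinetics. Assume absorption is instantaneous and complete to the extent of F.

931 µg/L

Amount reaching circulation = F × Dose = 0.62 × 1140 = 706.8 mg
C₀ = F·Dose / Vd = 706.8 / 90.7 = 7.793 mg/L
C = C₀ · e^(−k·t) = 7.793 × e^(−0.01540 × 138)
  = 7.793 × 0.1194 = 0.9305 mg/L
Convert: 0.9305 mg/L × 1000 = 930.5 µg/L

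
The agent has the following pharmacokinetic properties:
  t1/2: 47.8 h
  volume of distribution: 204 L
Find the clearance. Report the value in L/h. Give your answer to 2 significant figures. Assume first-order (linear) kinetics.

k = ln2 / t½ = 0.693147 / 47.8 = 0.01450 h⁻¹
CL = k × Vd = 0.01450 × 204 = 2.958 L/h

3.0 L/h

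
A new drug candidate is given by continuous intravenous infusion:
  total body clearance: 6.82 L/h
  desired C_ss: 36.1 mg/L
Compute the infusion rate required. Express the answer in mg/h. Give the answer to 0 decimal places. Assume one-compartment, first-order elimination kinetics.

At steady state, infusion rate R₀ = Css × CL = 36.1 × 6.820 = 246.2 mg/h

246 mg/h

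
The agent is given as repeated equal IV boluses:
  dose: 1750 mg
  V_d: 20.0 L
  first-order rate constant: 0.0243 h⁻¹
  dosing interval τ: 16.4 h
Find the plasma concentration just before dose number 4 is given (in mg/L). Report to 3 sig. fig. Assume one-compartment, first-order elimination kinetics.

C₀ per dose = Dose / Vd = 1750 / 20.0 = 87.50 mg/L
Fraction remaining after one interval: r = e^(−kτ) = e^(−0.02430 × 16.4) = 0.6713
Before dose 4, 3 doses have been given (aged 1τ, 2τ, 3τ).
C_trough = C₀ × (r + r² + … + r^3) = C₀ × r(1−r^3)/(1−r)
        = 87.50 × 0.6713 × (1 − 0.3025) / (1 − 0.6713) = 124.6 mg/L

125 mg/L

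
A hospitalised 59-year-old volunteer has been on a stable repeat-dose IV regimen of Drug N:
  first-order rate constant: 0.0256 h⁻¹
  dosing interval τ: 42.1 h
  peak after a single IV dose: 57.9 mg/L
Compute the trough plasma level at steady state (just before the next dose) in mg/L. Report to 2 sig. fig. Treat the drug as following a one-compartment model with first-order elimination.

30 mg/L

e^(−kτ) = e^(−0.02560 × 42.1) = 0.3404
Accumulation ratio R = 1 / (1 − e^(−kτ)) = 1 / (1 − 0.3404) = 1.516
Steady-state trough = C₀ × R × e^(−kτ) = 57.9 × 1.516 × 0.3404 = 29.88 mg/L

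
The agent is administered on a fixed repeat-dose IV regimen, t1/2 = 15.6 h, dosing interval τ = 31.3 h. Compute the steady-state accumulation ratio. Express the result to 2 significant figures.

1.3

k = ln2 / t½ = 0.693147 / 15.6 = 0.04443 h⁻¹
e^(−kτ) = e^(−0.04443 × 31.3) = 0.2489
Accumulation ratio R = 1 / (1 − e^(−kτ)) = 1 / (1 − 0.2489) = 1.331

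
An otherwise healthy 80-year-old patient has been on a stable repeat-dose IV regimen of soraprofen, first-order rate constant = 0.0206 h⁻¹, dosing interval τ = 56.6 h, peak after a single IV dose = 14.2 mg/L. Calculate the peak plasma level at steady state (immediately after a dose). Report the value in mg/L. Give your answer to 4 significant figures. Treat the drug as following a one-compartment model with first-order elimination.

20.63 mg/L

e^(−kτ) = e^(−0.02060 × 56.6) = 0.3116
Accumulation ratio R = 1 / (1 − e^(−kτ)) = 1 / (1 − 0.3116) = 1.453
Steady-state peak = C₀ × R = 14.2 × 1.453 = 20.63 mg/L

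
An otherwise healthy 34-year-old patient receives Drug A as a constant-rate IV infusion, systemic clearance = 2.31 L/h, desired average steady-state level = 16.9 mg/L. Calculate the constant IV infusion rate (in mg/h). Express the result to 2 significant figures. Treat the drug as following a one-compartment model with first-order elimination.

39 mg/h

At steady state, infusion rate R₀ = Css × CL = 16.9 × 2.310 = 39.04 mg/h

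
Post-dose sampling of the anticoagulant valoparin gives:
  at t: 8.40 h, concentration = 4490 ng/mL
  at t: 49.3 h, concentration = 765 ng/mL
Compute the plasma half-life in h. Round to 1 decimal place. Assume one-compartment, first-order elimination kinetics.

k = ln(C₁/C₂) / (t₂ − t₁) = ln(4490/765) / (49.3 − 8.40)
  = 1.770 / 40.90 = 0.04328 h⁻¹
t½ = ln2 / k = 0.693147 / 0.04328 = 16.02 h

16.0 h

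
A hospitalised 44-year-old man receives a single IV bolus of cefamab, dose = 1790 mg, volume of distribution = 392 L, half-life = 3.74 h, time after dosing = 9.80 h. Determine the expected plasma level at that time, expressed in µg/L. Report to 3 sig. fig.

C₀ = Dose / Vd = 1790 / 392 = 4.566 mg/L
k = ln2 / t½ = 0.693147 / 3.74 = 0.1853 h⁻¹
C = C₀ · e^(−k·t) = 4.566 × e^(−0.1853 × 9.80)
  = 4.566 × 0.1627 = 0.7429 mg/L
Convert: 0.7429 mg/L × 1000 = 742.9 µg/L

743 µg/L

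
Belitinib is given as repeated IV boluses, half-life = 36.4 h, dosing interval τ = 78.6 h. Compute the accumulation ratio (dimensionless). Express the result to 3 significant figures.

1.29

k = ln2 / t½ = 0.693147 / 36.4 = 0.01904 h⁻¹
e^(−kτ) = e^(−0.01904 × 78.6) = 0.2239
Accumulation ratio R = 1 / (1 − e^(−kτ)) = 1 / (1 − 0.2239) = 1.288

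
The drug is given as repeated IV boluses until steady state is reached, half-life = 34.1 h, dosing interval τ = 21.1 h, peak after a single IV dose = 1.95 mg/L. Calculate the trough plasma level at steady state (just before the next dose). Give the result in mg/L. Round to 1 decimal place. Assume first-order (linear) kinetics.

3.6 mg/L

k = ln2 / t½ = 0.693147 / 34.1 = 0.02033 h⁻¹
e^(−kτ) = e^(−0.02033 × 21.1) = 0.6512
Accumulation ratio R = 1 / (1 − e^(−kτ)) = 1 / (1 − 0.6512) = 2.867
Steady-state trough = C₀ × R × e^(−kτ) = 1.95 × 2.867 × 0.6512 = 3.641 mg/L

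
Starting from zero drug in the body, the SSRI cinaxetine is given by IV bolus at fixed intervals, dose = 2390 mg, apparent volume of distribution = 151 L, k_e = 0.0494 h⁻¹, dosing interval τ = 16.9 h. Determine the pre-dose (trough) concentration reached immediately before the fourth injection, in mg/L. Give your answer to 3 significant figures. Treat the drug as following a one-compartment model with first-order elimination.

C₀ per dose = Dose / Vd = 2390 / 151 = 15.83 mg/L
Fraction remaining after one interval: r = e^(−kτ) = e^(−0.04940 × 16.9) = 0.4339
Before dose 4, 3 doses have been given (aged 1τ, 2τ, 3τ).
C_trough = C₀ × (r + r² + … + r^3) = C₀ × r(1−r^3)/(1−r)
        = 15.83 × 0.4339 × (1 − 0.08169) / (1 − 0.4339) = 11.14 mg/L

11.1 mg/L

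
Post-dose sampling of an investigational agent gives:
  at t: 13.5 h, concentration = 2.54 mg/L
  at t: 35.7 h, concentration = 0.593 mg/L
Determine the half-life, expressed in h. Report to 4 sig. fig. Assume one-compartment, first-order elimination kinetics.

k = ln(C₁/C₂) / (t₂ − t₁) = ln(2.54/0.593) / (35.7 − 13.5)
  = 1.455 / 22.20 = 0.06554 h⁻¹
t½ = ln2 / k = 0.693147 / 0.06554 = 10.58 h

10.58 h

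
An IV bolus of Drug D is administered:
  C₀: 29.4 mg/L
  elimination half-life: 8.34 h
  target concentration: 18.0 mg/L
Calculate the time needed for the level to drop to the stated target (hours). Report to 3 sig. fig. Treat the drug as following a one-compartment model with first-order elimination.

5.90 h

k = ln2 / t½ = 0.693147 / 8.34 = 0.08311 h⁻¹
t = ln(C₀ / C) / k = ln(29.40 / 18.0) / 0.08311
  = ln(1.633) / 0.08311 = 0.4904 / 0.08311 = 5.901 h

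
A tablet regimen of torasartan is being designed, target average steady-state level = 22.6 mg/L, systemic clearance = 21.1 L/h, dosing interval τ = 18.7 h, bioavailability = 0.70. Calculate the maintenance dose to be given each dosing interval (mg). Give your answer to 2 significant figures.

At steady state, F × (Dose/τ) = Css × CL.
Dose = Css × CL × τ / F = 22.6 × 21.10 × 18.7 / 0.70 = 12740 mg

13000 mg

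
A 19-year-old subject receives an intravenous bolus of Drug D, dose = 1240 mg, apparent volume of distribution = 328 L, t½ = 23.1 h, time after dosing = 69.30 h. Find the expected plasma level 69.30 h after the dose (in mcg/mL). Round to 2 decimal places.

C₀ = Dose / Vd = 1240 / 328 = 3.780 mg/L
k = ln2 / t½ = 0.693147 / 23.1 = 0.03001 h⁻¹
t / t½ = 69.30 / 23.1 = 3 half-lives
C = C₀ × (1/2)^3 = 3.780 × 0.1250 = 0.4725 mg/L
(0.4725 mg/L = 0.4725 mcg/mL)

0.47 mcg/mL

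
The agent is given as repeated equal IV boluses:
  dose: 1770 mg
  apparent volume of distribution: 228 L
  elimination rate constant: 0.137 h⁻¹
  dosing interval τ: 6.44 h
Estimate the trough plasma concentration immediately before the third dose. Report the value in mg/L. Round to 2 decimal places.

4.54 mg/L

C₀ per dose = Dose / Vd = 1770 / 228 = 7.763 mg/L
Fraction remaining after one interval: r = e^(−kτ) = e^(−0.1370 × 6.44) = 0.4138
Before dose 3, 2 doses have been given (aged 1τ, 2τ).
C_trough = C₀ × (r + r²) = 7.763 × (0.4138 + 0.1712) = 4.541 mg/L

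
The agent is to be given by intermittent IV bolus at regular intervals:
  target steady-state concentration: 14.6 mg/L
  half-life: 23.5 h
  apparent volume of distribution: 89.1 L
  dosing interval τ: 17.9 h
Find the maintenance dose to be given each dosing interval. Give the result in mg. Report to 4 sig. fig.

k = ln2 / t½ = 0.693147 / 23.5 = 0.02950 h⁻¹
CL = k × Vd = 0.02950 × 89.1 = 2.628 L/h
At steady state, Dose/τ = Css × CL.
Dose = Css × CL × τ = 14.6 × 2.628 × 17.9 = 686.8 mg

686.8 mg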